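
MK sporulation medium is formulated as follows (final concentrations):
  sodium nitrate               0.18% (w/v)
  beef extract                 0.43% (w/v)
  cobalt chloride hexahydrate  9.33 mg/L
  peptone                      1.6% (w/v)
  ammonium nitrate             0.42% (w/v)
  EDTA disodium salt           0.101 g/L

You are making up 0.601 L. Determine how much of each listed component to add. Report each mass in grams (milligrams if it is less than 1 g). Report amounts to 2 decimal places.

Scale factor relative to 1 L: 0.601.
sodium nitrate: 0.18% w/v = 1.8 g/L → 1.8 × 0.601 L = 1.08 g
beef extract: 0.43 g per 100 mL × 601 mL ÷ 100 = 2.58 g
cobalt chloride hexahydrate: 9.33 mg/L × 0.601 L = 5.61 mg
peptone: 1.6% w/v = 16 g/L → 16 × 0.601 L = 9.62 g
ammonium nitrate: 0.42 g per 100 mL × 601 mL ÷ 100 = 2.52 g
EDTA disodium salt: 0.101 g/L × 0.601 L = 0.060701 g = 60.70 mg

sodium nitrate 1.08 g; beef extract 2.58 g; cobalt chloride hexahydrate 5.61 mg; peptone 9.62 g; ammonium nitrate 2.52 g; EDTA disodium salt 60.70 mg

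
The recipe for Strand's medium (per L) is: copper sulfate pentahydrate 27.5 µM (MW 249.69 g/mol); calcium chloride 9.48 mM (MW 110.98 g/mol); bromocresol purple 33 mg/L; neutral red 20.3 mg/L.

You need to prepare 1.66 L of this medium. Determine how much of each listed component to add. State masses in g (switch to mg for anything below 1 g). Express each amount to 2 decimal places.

copper sulfate pentahydrate 11.40 mg; calcium chloride 1.75 g; bromocresol purple 54.78 mg; neutral red 33.70 mg

Scale factor relative to 1 L: 1.66.
copper sulfate pentahydrate: 27.5 µmol/L × 249.69 g/mol × 1.66 L ÷ 1000 = 11.40 mg
calcium chloride: 9.48 mmol/L × 110.98 g/mol × 1.66 L ÷ 1000 = 1.75 g
bromocresol purple: 33 mg/L × 1.66 L = 54.78 mg
neutral red: 20.3 mg/L × 1.66 L = 33.70 mg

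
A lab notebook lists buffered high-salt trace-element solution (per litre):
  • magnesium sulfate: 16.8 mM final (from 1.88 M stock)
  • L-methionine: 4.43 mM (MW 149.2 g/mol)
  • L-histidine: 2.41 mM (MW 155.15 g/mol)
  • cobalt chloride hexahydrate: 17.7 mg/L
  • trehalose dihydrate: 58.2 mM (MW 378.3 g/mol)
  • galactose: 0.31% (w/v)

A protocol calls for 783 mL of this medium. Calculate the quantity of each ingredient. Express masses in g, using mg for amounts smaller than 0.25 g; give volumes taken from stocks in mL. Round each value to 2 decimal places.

magnesium sulfate 7.00 mL; L-methionine 0.52 g; L-histidine 0.29 g; cobalt chloride hexahydrate 13.86 mg; trehalose dihydrate 17.24 g; galactose 2.43 g

Scale factor relative to 1 L: 0.783.
magnesium sulfate: C1V1 = C2V2 → 16.8 mM × 783 mL ÷ 1880 mM = 7.00 mL
L-methionine: 4.43 mmol/L × 149.2 g/mol × 0.783 L ÷ 1000 = 0.52 g
L-histidine: 2.41 mmol/L × 155.15 g/mol × 0.783 L ÷ 1000 = 0.29 g
cobalt chloride hexahydrate: 17.7 mg/L × 0.783 L = 13.86 mg
trehalose dihydrate: 58.2 mmol/L × 378.3 g/mol × 0.783 L ÷ 1000 = 17.24 g
galactose: 0.31 g per 100 mL × 783 mL ÷ 100 = 2.43 g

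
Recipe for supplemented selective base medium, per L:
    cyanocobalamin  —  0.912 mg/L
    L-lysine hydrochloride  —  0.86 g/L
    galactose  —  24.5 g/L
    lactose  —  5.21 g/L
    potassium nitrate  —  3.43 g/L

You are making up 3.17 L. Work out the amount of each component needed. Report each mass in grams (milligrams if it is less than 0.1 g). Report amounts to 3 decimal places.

Working volume: 3.17 L.
cyanocobalamin: 0.912 mg/L × 3.17 L = 2.891 mg
L-lysine hydrochloride: 0.86 g/L × 3.17 L = 2.726 g
galactose: 24.5 g/L × 3.17 L = 77.665 g
lactose: 5.21 g/L × 3.17 L = 16.516 g
potassium nitrate: 3.43 g/L × 3.17 L = 10.873 g

cyanocobalamin 2.891 mg; L-lysine hydrochloride 2.726 g; galactose 77.665 g; lactose 16.516 g; potassium nitrate 10.873 g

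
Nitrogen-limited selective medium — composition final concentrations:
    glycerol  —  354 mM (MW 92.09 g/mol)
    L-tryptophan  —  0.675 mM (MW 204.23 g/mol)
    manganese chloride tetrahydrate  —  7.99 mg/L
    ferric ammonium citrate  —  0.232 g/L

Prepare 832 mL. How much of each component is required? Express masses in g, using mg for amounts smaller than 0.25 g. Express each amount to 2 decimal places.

Working volume: 832 mL = 0.832 L.
glycerol: 354 mmol/L × 92.09 g/mol × 0.832 L ÷ 1000 = 27.12 g
L-tryptophan: 0.675 mmol/L × 204.23 mg/mmol × 0.832 L = 114.70 mg
manganese chloride tetrahydrate: 7.99 mg/L × 0.832 L = 6.65 mg
ferric ammonium citrate: 0.232 g/L × 0.832 L = 0.193024 g = 193.02 mg

glycerol 27.12 g; L-tryptophan 114.70 mg; manganese chloride tetrahydrate 6.65 mg; ferric ammonium citrate 193.02 mg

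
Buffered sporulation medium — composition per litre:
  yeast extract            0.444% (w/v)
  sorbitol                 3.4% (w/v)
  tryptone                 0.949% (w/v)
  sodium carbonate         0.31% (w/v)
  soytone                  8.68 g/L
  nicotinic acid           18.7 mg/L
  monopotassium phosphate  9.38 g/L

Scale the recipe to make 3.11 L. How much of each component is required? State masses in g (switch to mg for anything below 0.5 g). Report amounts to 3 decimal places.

Scale factor relative to 1 L: 3.11.
yeast extract: 0.444 g per 100 mL × 3110 mL ÷ 100 = 13.808 g
sorbitol: 3.4 g per 100 mL × 3110 mL ÷ 100 = 105.740 g
tryptone: 0.949% w/v = 9.49 g/L → 9.49 × 3.11 L = 29.514 g
sodium carbonate: 0.31% w/v = 3.1 g/L → 3.1 × 3.11 L = 9.641 g
soytone: 8.68 g/L × 3.11 L = 26.995 g
nicotinic acid: 18.7 mg/L × 3.11 L = 58.157 mg
monopotassium phosphate: 9.38 g/L × 3.11 L = 29.172 g

yeast extract 13.808 g; sorbitol 105.740 g; tryptone 29.514 g; sodium carbonate 9.641 g; soytone 26.995 g; nicotinic acid 58.157 mg; monopotassium phosphate 29.172 g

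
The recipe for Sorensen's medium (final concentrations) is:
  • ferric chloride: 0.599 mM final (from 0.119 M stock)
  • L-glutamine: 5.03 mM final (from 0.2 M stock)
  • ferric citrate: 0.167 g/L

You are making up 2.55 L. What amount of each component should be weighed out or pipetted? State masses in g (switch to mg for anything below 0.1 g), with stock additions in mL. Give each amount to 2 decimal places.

Working volume: 2.55 L.
ferric chloride: V = C2·V2/C1 = 0.599 mM × 2550 mL ÷ 119 mM = 12.84 mL
L-glutamine: V = C2·V2/C1 = 5.03 mM × 2550 mL ÷ 200 mM = 64.13 mL
ferric citrate: 0.167 g/L × 2.55 L = 0.43 g

ferric chloride 12.84 mL; L-glutamine 64.13 mL; ferric citrate 0.43 g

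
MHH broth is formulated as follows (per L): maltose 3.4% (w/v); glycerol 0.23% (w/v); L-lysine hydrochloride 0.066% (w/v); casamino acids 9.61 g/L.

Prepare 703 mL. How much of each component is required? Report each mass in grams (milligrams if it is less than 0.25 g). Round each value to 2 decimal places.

Scale factor relative to 1 L: 0.703.
maltose: 3.4% w/v = 34 g/L → 34 × 0.703 L = 23.90 g
glycerol: 0.23 g per 100 mL × 703 mL ÷ 100 = 1.62 g
L-lysine hydrochloride: 0.066% w/v = 0.66 g/L → 0.66 × 0.703 L = 0.46 g
casamino acids: 9.61 g/L × 0.703 L = 6.76 g

maltose 23.90 g; glycerol 1.62 g; L-lysine hydrochloride 0.46 g; casamino acids 6.76 g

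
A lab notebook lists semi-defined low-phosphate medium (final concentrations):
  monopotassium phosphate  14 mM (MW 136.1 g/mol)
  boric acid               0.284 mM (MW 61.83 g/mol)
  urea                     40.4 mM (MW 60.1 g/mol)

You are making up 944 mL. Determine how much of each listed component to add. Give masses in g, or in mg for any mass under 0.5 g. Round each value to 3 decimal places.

Scale factor relative to 1 L: 0.944.
monopotassium phosphate: 14 mmol/L × 136.1 g/mol × 0.944 L ÷ 1000 = 1.799 g
boric acid: 0.284 mmol/L × 61.83 mg/mmol × 0.944 L = 16.576 mg
urea: 40.4 mmol/L × 60.1 g/mol × 0.944 L ÷ 1000 = 2.292 g

monopotassium phosphate 1.799 g; boric acid 16.576 mg; urea 2.292 g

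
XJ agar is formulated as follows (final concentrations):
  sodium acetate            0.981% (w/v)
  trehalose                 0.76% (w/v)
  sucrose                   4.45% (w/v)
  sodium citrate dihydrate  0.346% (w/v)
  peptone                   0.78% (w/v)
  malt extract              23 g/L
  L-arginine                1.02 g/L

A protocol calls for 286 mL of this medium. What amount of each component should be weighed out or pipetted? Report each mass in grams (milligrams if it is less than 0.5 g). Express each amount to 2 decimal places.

sodium acetate 2.81 g; trehalose 2.17 g; sucrose 12.73 g; sodium citrate dihydrate 0.99 g; peptone 2.23 g; malt extract 6.58 g; L-arginine 291.72 mg

Working volume: 286 mL = 0.286 L.
sodium acetate: 0.981 g per 100 mL × 286 mL ÷ 100 = 2.81 g
trehalose: 0.76 g per 100 mL × 286 mL ÷ 100 = 2.17 g
sucrose: 4.45 g per 100 mL × 286 mL ÷ 100 = 12.73 g
sodium citrate dihydrate: 0.346 g per 100 mL × 286 mL ÷ 100 = 0.99 g
peptone: 0.78 g per 100 mL × 286 mL ÷ 100 = 2.23 g
malt extract: 23 g/L × 0.286 L = 6.58 g
L-arginine: 1.02 g/L × 0.286 L = 0.29172 g = 291.72 mg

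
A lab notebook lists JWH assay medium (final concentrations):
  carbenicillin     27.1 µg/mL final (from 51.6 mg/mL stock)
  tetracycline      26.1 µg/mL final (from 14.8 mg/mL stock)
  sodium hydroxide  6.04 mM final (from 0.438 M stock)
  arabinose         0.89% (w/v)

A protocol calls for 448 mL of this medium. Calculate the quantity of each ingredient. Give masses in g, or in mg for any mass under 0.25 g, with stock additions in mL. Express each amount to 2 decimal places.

carbenicillin 0.24 mL; tetracycline 0.79 mL; sodium hydroxide 6.18 mL; arabinose 3.99 g

Target volume = 448 mL = 0.448 L.
carbenicillin: V = C2·V2/C1 = 27.1 µg/mL × 448 mL ÷ 51600 µg/mL = 0.24 mL
tetracycline: C1V1 = C2V2 → 26.1 µg/mL × 448 mL ÷ 14800 µg/mL = 0.79 mL
sodium hydroxide: V = C2·V2/C1 = 6.04 mM × 448 mL ÷ 438 mM = 6.18 mL
arabinose: 0.89 g per 100 mL × 448 mL ÷ 100 = 3.99 g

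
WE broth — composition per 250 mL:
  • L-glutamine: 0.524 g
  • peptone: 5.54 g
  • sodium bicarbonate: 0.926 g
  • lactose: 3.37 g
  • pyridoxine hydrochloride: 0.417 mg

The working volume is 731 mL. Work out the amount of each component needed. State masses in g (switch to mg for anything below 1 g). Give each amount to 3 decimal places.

Scale factor = 731 mL / 250 mL = 2.924.
L-glutamine: 0.524 g × (731 mL / 250 mL) = 1.532 g
peptone: 5.54 g × (731 mL / 250 mL) = 16.199 g
sodium bicarbonate: 0.926 g × (731 mL / 250 mL) = 2.708 g
lactose: 3.37 g × (731 mL / 250 mL) = 9.854 g
pyridoxine hydrochloride: 0.417 mg × (731 mL / 250 mL) = 1.219 mg

L-glutamine 1.532 g; peptone 16.199 g; sodium bicarbonate 2.708 g; lactose 9.854 g; pyridoxine hydrochloride 1.219 mg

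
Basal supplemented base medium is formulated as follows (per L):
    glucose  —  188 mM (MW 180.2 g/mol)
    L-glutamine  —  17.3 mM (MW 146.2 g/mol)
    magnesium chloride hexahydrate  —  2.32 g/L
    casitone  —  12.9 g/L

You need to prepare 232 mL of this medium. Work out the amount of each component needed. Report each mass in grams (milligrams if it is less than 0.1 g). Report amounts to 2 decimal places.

Working volume: 232 mL = 0.232 L.
glucose: 188 mmol/L × 180.2 g/mol × 0.232 L ÷ 1000 = 7.86 g
L-glutamine: 17.3 mmol/L × 146.2 g/mol × 0.232 L ÷ 1000 = 0.59 g
magnesium chloride hexahydrate: 2.32 g/L × 0.232 L = 0.54 g
casitone: 12.9 g/L × 0.232 L = 2.99 g

glucose 7.86 g; L-glutamine 0.59 g; magnesium chloride hexahydrate 0.54 g; casitone 2.99 g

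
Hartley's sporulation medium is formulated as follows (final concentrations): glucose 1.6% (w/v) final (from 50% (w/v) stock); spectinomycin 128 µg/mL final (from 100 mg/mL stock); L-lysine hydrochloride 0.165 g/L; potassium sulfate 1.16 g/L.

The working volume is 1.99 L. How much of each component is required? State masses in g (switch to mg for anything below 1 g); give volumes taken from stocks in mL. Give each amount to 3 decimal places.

glucose 63.680 mL; spectinomycin 2.547 mL; L-lysine hydrochloride 328.350 mg; potassium sulfate 2.308 g

Working volume: 1.99 L.
glucose: V = C2·V2/C1 = 1.6% ÷ 50% × 1990 mL = 63.680 mL
spectinomycin: V = C2·V2/C1 = 128 µg/mL × 1990 mL ÷ 100000 µg/mL = 2.547 mL
L-lysine hydrochloride: 0.165 g/L × 1.99 L = 0.32835 g = 328.350 mg
potassium sulfate: 1.16 g/L × 1.99 L = 2.308 g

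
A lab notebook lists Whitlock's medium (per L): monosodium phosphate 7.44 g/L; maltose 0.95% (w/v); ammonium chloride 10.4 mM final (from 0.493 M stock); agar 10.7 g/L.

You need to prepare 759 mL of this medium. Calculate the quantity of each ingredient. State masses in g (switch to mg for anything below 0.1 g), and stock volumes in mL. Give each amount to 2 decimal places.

monosodium phosphate 5.65 g; maltose 7.21 g; ammonium chloride 16.01 mL; agar 8.12 g

Target volume = 759 mL = 0.759 L.
monosodium phosphate: 7.44 g/L × 0.759 L = 5.65 g
maltose: 0.95% w/v = 9.5 g/L → 9.5 × 0.759 L = 7.21 g
ammonium chloride: V = C2·V2/C1 = 10.4 mM × 759 mL ÷ 493 mM = 16.01 mL
agar: 10.7 g/L × 0.759 L = 8.12 g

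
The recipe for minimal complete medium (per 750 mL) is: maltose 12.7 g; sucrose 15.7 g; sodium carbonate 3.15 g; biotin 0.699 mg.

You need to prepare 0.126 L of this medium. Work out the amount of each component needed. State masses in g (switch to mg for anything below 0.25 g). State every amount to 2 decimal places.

Scale factor = 126 mL / 750 mL = 0.168.
maltose: 12.7 g × (126 mL / 750 mL) = 2.13 g
sucrose: 15.7 g × (126 mL / 750 mL) = 2.64 g
sodium carbonate: 3.15 g × (126 mL / 750 mL) = 0.53 g
biotin: 0.699 mg × (126 mL / 750 mL) = 0.12 mg

maltose 2.13 g; sucrose 2.64 g; sodium carbonate 0.53 g; biotin 0.12 mg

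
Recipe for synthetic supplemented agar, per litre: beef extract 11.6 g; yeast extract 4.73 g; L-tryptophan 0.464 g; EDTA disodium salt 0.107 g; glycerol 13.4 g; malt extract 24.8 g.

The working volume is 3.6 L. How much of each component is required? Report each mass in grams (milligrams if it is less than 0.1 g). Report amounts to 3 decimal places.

beef extract 41.760 g; yeast extract 17.028 g; L-tryptophan 1.670 g; EDTA disodium salt 0.385 g; glycerol 48.240 g; malt extract 89.280 g

Ratio of target to recipe volume: 3600 / 1000 = 3.6.
beef extract: 11.6 g × (3600 mL / 1000 mL) = 41.760 g
yeast extract: 4.73 g × (3600 mL / 1000 mL) = 17.028 g
L-tryptophan: 0.464 g × (3600 mL / 1000 mL) = 1.670 g
EDTA disodium salt: 0.107 g × (3600 mL / 1000 mL) = 0.385 g
glycerol: 13.4 g × (3600 mL / 1000 mL) = 48.240 g
malt extract: 24.8 g × (3600 mL / 1000 mL) = 89.280 g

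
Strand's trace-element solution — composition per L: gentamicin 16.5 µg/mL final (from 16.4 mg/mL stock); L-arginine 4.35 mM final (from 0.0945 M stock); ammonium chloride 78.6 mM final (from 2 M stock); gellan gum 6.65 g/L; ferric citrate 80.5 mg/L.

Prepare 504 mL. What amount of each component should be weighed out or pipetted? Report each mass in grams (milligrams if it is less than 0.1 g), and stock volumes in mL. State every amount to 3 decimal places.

gentamicin 0.507 mL; L-arginine 23.200 mL; ammonium chloride 19.807 mL; gellan gum 3.352 g; ferric citrate 40.572 mg

Scale factor relative to 1 L: 0.504.
gentamicin: C1V1 = C2V2 → 16.5 µg/mL × 504 mL ÷ 16400 µg/mL = 0.507 mL
L-arginine: C1V1 = C2V2 → 4.35 mM × 504 mL ÷ 94.5 mM = 23.200 mL
ammonium chloride: V = C2·V2/C1 = 78.6 mM × 504 mL ÷ 2000 mM = 19.807 mL
gellan gum: 6.65 g/L × 0.504 L = 3.352 g
ferric citrate: 80.5 mg/L × 0.504 L = 40.572 mg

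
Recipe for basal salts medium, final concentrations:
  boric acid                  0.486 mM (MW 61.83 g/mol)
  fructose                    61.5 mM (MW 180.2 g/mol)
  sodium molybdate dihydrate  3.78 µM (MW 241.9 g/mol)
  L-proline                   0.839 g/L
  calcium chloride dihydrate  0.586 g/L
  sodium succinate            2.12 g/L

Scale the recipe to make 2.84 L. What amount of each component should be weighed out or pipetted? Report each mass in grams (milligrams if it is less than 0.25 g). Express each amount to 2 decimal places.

boric acid 85.34 mg; fructose 31.47 g; sodium molybdate dihydrate 2.60 mg; L-proline 2.38 g; calcium chloride dihydrate 1.66 g; sodium succinate 6.02 g

Working volume: 2.84 L.
boric acid: 0.486 mmol/L × 61.83 mg/mmol × 2.84 L = 85.34 mg
fructose: 61.5 mmol/L × 180.2 g/mol × 2.84 L ÷ 1000 = 31.47 g
sodium molybdate dihydrate: 3.78 µmol/L × 241.9 g/mol × 2.84 L ÷ 1000 = 2.60 mg
L-proline: 0.839 g/L × 2.84 L = 2.38 g
calcium chloride dihydrate: 0.586 g/L × 2.84 L = 1.66 g
sodium succinate: 2.12 g/L × 2.84 L = 6.02 g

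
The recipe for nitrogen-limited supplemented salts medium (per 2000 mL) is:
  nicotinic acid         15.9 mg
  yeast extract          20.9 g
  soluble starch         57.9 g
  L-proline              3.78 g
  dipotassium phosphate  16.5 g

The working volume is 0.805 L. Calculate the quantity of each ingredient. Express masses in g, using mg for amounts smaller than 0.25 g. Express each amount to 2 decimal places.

nicotinic acid 6.40 mg; yeast extract 8.41 g; soluble starch 23.30 g; L-proline 1.52 g; dipotassium phosphate 6.64 g

Ratio of target to recipe volume: 805 / 2000 = 0.4025.
nicotinic acid: 15.9 mg × (805 mL / 2000 mL) = 6.40 mg
yeast extract: 20.9 g × (805 mL / 2000 mL) = 8.41 g
soluble starch: 57.9 g × (805 mL / 2000 mL) = 23.30 g
L-proline: 3.78 g × (805 mL / 2000 mL) = 1.52 g
dipotassium phosphate: 16.5 g × (805 mL / 2000 mL) = 6.64 g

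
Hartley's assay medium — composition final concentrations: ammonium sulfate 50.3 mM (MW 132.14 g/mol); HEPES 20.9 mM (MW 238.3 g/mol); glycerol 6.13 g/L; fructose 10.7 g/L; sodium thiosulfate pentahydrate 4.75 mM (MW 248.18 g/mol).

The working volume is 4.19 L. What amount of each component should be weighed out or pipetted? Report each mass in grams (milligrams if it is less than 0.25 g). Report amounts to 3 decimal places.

ammonium sulfate 27.849 g; HEPES 20.868 g; glycerol 25.685 g; fructose 44.833 g; sodium thiosulfate pentahydrate 4.939 g

Working volume: 4.19 L.
ammonium sulfate: 50.3 mmol/L × 132.14 g/mol × 4.19 L ÷ 1000 = 27.849 g
HEPES: 20.9 mmol/L × 238.3 g/mol × 4.19 L ÷ 1000 = 20.868 g
glycerol: 6.13 g/L × 4.19 L = 25.685 g
fructose: 10.7 g/L × 4.19 L = 44.833 g
sodium thiosulfate pentahydrate: 4.75 mmol/L × 248.18 g/mol × 4.19 L ÷ 1000 = 4.939 g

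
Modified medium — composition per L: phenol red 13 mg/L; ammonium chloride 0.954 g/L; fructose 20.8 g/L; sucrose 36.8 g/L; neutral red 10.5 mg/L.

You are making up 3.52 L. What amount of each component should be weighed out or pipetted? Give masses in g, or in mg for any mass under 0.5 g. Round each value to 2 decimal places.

Scale factor relative to 1 L: 3.52.
phenol red: 13 mg/L × 3.52 L = 45.76 mg
ammonium chloride: 0.954 g/L × 3.52 L = 3.36 g
fructose: 20.8 g/L × 3.52 L = 73.22 g
sucrose: 36.8 g/L × 3.52 L = 129.54 g
neutral red: 10.5 mg/L × 3.52 L = 36.96 mg

phenol red 45.76 mg; ammonium chloride 3.36 g; fructose 73.22 g; sucrose 129.54 g; neutral red 36.96 mg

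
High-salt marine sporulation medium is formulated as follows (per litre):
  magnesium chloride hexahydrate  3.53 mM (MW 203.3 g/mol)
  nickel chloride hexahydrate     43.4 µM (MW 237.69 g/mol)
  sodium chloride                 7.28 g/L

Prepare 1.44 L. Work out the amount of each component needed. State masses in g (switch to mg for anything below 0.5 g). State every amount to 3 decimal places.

Working volume: 1.44 L.
magnesium chloride hexahydrate: 3.53 mmol/L × 203.3 g/mol × 1.44 L ÷ 1000 = 1.033 g
nickel chloride hexahydrate: 43.4 µmol/L × 237.69 g/mol × 1.44 L ÷ 1000 = 14.855 mg
sodium chloride: 7.28 g/L × 1.44 L = 10.483 g

magnesium chloride hexahydrate 1.033 g; nickel chloride hexahydrate 14.855 mg; sodium chloride 10.483 g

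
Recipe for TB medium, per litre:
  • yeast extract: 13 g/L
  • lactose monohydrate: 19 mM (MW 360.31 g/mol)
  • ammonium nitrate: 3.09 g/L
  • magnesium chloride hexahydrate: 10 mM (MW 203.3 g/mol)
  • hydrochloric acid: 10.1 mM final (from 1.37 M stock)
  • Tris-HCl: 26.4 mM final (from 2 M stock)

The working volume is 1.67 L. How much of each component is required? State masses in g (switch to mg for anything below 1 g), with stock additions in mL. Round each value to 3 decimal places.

Working volume: 1.67 L.
yeast extract: 13 g/L × 1.67 L = 21.710 g
lactose monohydrate: 19 mmol/L × 360.31 g/mol × 1.67 L ÷ 1000 = 11.433 g
ammonium nitrate: 3.09 g/L × 1.67 L = 5.160 g
magnesium chloride hexahydrate: 10 mmol/L × 203.3 g/mol × 1.67 L ÷ 1000 = 3.395 g
hydrochloric acid: C1V1 = C2V2 → 10.1 mM × 1670 mL ÷ 1370 mM = 12.312 mL
Tris-HCl: C1V1 = C2V2 → 26.4 mM × 1670 mL ÷ 2000 mM = 22.044 mL

yeast extract 21.710 g; lactose monohydrate 11.433 g; ammonium nitrate 5.160 g; magnesium chloride hexahydrate 3.395 g; hydrochloric acid 12.312 mL; Tris-HCl 22.044 mL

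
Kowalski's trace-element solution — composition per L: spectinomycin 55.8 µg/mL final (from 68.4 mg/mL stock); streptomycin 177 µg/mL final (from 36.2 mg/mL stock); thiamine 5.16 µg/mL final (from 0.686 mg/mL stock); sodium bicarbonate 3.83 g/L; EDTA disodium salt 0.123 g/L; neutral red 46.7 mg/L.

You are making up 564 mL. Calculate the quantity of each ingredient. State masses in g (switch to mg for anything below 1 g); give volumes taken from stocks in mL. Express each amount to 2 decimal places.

spectinomycin 0.46 mL; streptomycin 2.76 mL; thiamine 4.24 mL; sodium bicarbonate 2.16 g; EDTA disodium salt 69.37 mg; neutral red 26.34 mg

Target volume = 564 mL = 0.564 L.
spectinomycin: V = C2·V2/C1 = 55.8 µg/mL × 564 mL ÷ 68400 µg/mL = 0.46 mL
streptomycin: C1V1 = C2V2 → 177 µg/mL × 564 mL ÷ 36200 µg/mL = 2.76 mL
thiamine: dilute stock: 5.16 µg/mL × 564 mL ÷ 686 µg/mL = 4.24 mL
sodium bicarbonate: 3.83 g/L × 0.564 L = 2.16 g
EDTA disodium salt: 0.123 g/L × 0.564 L = 0.069372 g = 69.37 mg
neutral red: 46.7 mg/L × 0.564 L = 26.34 mg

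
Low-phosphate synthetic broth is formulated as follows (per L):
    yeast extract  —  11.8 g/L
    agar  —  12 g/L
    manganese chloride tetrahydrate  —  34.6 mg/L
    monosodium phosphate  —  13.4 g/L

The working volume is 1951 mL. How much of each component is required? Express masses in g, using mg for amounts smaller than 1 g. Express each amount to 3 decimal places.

Scale factor relative to 1 L: 1.951.
yeast extract: 11.8 g/L × 1.951 L = 23.022 g
agar: 12 g/L × 1.951 L = 23.412 g
manganese chloride tetrahydrate: 34.6 mg/L × 1.951 L = 67.505 mg
monosodium phosphate: 13.4 g/L × 1.951 L = 26.143 g

yeast extract 23.022 g; agar 23.412 g; manganese chloride tetrahydrate 67.505 mg; monosodium phosphate 26.143 g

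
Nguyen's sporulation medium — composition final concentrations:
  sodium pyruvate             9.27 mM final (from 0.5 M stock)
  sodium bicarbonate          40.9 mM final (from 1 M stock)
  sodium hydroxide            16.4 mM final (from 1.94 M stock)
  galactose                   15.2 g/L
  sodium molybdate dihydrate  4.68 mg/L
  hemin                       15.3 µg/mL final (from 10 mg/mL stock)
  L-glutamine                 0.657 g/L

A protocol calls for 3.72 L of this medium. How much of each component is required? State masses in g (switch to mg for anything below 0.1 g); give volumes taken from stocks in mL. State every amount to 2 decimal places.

Working volume: 3.72 L.
sodium pyruvate: dilute stock: 9.27 mM × 3720 mL ÷ 500 mM = 68.97 mL
sodium bicarbonate: C1V1 = C2V2 → 40.9 mM × 3720 mL ÷ 1000 mM = 152.15 mL
sodium hydroxide: V = C2·V2/C1 = 16.4 mM × 3720 mL ÷ 1940 mM = 31.45 mL
galactose: 15.2 g/L × 3.72 L = 56.54 g
sodium molybdate dihydrate: 4.68 mg/L × 3.72 L = 17.41 mg
hemin: dilute stock: 15.3 µg/mL × 3720 mL ÷ 10000 µg/mL = 5.69 mL
L-glutamine: 0.657 g/L × 3.72 L = 2.44 g

sodium pyruvate 68.97 mL; sodium bicarbonate 152.15 mL; sodium hydroxide 31.45 mL; galactose 56.54 g; sodium molybdate dihydrate 17.41 mg; hemin 5.69 mL; L-glutamine 2.44 g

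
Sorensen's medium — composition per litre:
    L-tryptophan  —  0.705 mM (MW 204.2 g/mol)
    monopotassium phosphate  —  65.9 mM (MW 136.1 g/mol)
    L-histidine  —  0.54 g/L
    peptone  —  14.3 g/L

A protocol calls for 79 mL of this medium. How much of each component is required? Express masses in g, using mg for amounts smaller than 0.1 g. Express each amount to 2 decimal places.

L-tryptophan 11.37 mg; monopotassium phosphate 0.71 g; L-histidine 42.66 mg; peptone 1.13 g

Scale factor relative to 1 L: 0.079.
L-tryptophan: 0.705 mmol/L × 204.2 mg/mmol × 0.079 L = 11.37 mg
monopotassium phosphate: 65.9 mmol/L × 136.1 g/mol × 0.079 L ÷ 1000 = 0.71 g
L-histidine: 0.54 g/L × 0.079 L = 0.04266 g = 42.66 mg
peptone: 14.3 g/L × 0.079 L = 1.13 g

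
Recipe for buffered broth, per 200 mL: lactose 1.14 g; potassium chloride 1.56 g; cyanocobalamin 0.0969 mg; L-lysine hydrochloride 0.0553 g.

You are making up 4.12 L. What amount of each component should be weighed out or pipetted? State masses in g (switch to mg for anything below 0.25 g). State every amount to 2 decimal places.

Ratio of target to recipe volume: 4120 / 200 = 20.6.
lactose: 1.14 g × (4120 mL / 200 mL) = 23.48 g
potassium chloride: 1.56 g × (4120 mL / 200 mL) = 32.14 g
cyanocobalamin: 0.0969 mg × (4120 mL / 200 mL) = 2.00 mg
L-lysine hydrochloride: 0.0553 g × (4120 mL / 200 mL) = 1.14 g

lactose 23.48 g; potassium chloride 32.14 g; cyanocobalamin 2.00 mg; L-lysine hydrochloride 1.14 g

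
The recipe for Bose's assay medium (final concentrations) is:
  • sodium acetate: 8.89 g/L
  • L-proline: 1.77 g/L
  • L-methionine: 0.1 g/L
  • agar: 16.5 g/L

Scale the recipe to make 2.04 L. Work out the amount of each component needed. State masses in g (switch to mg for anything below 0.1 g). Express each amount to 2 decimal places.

sodium acetate 18.14 g; L-proline 3.61 g; L-methionine 0.20 g; agar 33.66 g

Scale factor relative to 1 L: 2.04.
sodium acetate: 8.89 g/L × 2.04 L = 18.14 g
L-proline: 1.77 g/L × 2.04 L = 3.61 g
L-methionine: 0.1 g/L × 2.04 L = 0.20 g
agar: 16.5 g/L × 2.04 L = 33.66 g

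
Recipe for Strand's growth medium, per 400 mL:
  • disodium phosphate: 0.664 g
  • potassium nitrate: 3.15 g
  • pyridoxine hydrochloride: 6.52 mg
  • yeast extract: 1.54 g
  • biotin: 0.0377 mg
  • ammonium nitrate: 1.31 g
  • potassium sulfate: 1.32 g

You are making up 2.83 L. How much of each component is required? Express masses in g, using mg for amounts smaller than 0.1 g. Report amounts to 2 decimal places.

disodium phosphate 4.70 g; potassium nitrate 22.29 g; pyridoxine hydrochloride 46.13 mg; yeast extract 10.90 g; biotin 0.27 mg; ammonium nitrate 9.27 g; potassium sulfate 9.34 g

Scale factor = 2830 mL / 400 mL = 7.075.
disodium phosphate: 0.664 g × (2830 mL / 400 mL) = 4.70 g
potassium nitrate: 3.15 g × (2830 mL / 400 mL) = 22.29 g
pyridoxine hydrochloride: 6.52 mg × (2830 mL / 400 mL) = 46.13 mg
yeast extract: 1.54 g × (2830 mL / 400 mL) = 10.90 g
biotin: 0.0377 mg × (2830 mL / 400 mL) = 0.27 mg
ammonium nitrate: 1.31 g × (2830 mL / 400 mL) = 9.27 g
potassium sulfate: 1.32 g × (2830 mL / 400 mL) = 9.34 g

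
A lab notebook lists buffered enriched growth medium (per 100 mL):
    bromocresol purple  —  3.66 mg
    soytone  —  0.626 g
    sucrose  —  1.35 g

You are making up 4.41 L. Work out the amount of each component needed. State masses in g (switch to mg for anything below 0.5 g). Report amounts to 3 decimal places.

bromocresol purple 161.406 mg; soytone 27.607 g; sucrose 59.535 g

Scale factor = 4410 mL / 100 mL = 44.1.
bromocresol purple: 3.66 mg × (4410 mL / 100 mL) = 161.406 mg
soytone: 0.626 g × (4410 mL / 100 mL) = 27.607 g
sucrose: 1.35 g × (4410 mL / 100 mL) = 59.535 g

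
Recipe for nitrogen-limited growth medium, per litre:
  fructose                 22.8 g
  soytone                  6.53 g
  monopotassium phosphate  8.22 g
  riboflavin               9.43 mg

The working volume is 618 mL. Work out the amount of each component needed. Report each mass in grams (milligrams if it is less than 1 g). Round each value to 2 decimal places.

fructose 14.09 g; soytone 4.04 g; monopotassium phosphate 5.08 g; riboflavin 5.83 mg

Ratio of target to recipe volume: 618 / 1000 = 0.618.
fructose: 22.8 g × (618 mL / 1000 mL) = 14.09 g
soytone: 6.53 g × (618 mL / 1000 mL) = 4.04 g
monopotassium phosphate: 8.22 g × (618 mL / 1000 mL) = 5.08 g
riboflavin: 9.43 mg × (618 mL / 1000 mL) = 5.83 mg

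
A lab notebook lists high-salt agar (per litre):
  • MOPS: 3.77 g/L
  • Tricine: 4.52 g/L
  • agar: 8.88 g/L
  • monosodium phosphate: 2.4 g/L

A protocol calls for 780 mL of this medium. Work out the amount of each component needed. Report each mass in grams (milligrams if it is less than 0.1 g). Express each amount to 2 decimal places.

Scale factor relative to 1 L: 0.78.
MOPS: 3.77 g/L × 0.78 L = 2.94 g
Tricine: 4.52 g/L × 0.78 L = 3.53 g
agar: 8.88 g/L × 0.78 L = 6.93 g
monosodium phosphate: 2.4 g/L × 0.78 L = 1.87 g

MOPS 2.94 g; Tricine 3.53 g; agar 6.93 g; monosodium phosphate 1.87 g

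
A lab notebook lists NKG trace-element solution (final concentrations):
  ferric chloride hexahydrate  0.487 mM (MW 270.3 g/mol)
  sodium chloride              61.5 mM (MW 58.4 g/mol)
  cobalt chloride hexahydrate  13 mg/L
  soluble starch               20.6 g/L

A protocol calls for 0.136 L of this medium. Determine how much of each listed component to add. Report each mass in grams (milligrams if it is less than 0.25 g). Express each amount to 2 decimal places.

Working volume: 0.136 L.
ferric chloride hexahydrate: 0.487 mmol/L × 270.3 mg/mmol × 0.136 L = 17.90 mg
sodium chloride: 61.5 mmol/L × 58.4 g/mol × 0.136 L ÷ 1000 = 0.49 g
cobalt chloride hexahydrate: 13 mg/L × 0.136 L = 1.77 mg
soluble starch: 20.6 g/L × 0.136 L = 2.80 g

ferric chloride hexahydrate 17.90 mg; sodium chloride 0.49 g; cobalt chloride hexahydrate 1.77 mg; soluble starch 2.80 g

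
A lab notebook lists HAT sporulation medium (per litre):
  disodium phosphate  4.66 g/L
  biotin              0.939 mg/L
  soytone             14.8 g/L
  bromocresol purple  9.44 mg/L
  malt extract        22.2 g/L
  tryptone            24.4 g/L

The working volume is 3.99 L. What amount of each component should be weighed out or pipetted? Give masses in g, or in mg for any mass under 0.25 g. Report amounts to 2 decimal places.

disodium phosphate 18.59 g; biotin 3.75 mg; soytone 59.05 g; bromocresol purple 37.67 mg; malt extract 88.58 g; tryptone 97.36 g

Working volume: 3.99 L.
disodium phosphate: 4.66 g/L × 3.99 L = 18.59 g
biotin: 0.939 mg/L × 3.99 L = 3.75 mg
soytone: 14.8 g/L × 3.99 L = 59.05 g
bromocresol purple: 9.44 mg/L × 3.99 L = 37.67 mg
malt extract: 22.2 g/L × 3.99 L = 88.58 g
tryptone: 24.4 g/L × 3.99 L = 97.36 g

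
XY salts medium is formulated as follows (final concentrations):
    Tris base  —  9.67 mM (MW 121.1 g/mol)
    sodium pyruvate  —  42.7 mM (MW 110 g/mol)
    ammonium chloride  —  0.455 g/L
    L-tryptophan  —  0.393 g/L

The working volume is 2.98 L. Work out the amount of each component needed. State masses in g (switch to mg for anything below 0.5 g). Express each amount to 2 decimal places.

Tris base 3.49 g; sodium pyruvate 14.00 g; ammonium chloride 1.36 g; L-tryptophan 1.17 g

Working volume: 2.98 L.
Tris base: 9.67 mmol/L × 121.1 g/mol × 2.98 L ÷ 1000 = 3.49 g
sodium pyruvate: 42.7 mmol/L × 110 g/mol × 2.98 L ÷ 1000 = 14.00 g
ammonium chloride: 0.455 g/L × 2.98 L = 1.36 g
L-tryptophan: 0.393 g/L × 2.98 L = 1.17 g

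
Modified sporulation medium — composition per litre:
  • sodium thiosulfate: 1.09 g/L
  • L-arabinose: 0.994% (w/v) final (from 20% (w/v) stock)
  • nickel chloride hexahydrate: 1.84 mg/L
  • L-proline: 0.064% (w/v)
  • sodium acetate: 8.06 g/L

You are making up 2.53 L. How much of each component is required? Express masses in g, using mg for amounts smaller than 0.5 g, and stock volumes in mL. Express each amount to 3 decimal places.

Scale factor relative to 1 L: 2.53.
sodium thiosulfate: 1.09 g/L × 2.53 L = 2.758 g
L-arabinose: C1V1 = C2V2 → 0.994% ÷ 20% × 2530 mL = 125.741 mL
nickel chloride hexahydrate: 1.84 mg/L × 2.53 L = 4.655 mg
L-proline: 0.064 g per 100 mL × 2530 mL ÷ 100 = 1.619 g
sodium acetate: 8.06 g/L × 2.53 L = 20.392 g

sodium thiosulfate 2.758 g; L-arabinose 125.741 mL; nickel chloride hexahydrate 4.655 mg; L-proline 1.619 g; sodium acetate 20.392 g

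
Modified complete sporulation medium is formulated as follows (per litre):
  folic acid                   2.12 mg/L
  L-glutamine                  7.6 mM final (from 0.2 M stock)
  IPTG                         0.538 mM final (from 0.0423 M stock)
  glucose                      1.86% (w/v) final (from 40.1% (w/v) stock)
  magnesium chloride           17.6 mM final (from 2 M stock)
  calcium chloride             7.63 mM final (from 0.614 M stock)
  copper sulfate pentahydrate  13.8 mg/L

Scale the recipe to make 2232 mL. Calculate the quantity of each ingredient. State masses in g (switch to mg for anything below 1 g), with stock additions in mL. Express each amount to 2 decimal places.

folic acid 4.73 mg; L-glutamine 84.82 mL; IPTG 28.39 mL; glucose 103.53 mL; magnesium chloride 19.64 mL; calcium chloride 27.74 mL; copper sulfate pentahydrate 30.80 mg

Working volume: 2232 mL = 2.232 L.
folic acid: 2.12 mg/L × 2.232 L = 4.73 mg
L-glutamine: V = C2·V2/C1 = 7.6 mM × 2232 mL ÷ 200 mM = 84.82 mL
IPTG: dilute stock: 0.538 mM × 2232 mL ÷ 42.3 mM = 28.39 mL
glucose: C1V1 = C2V2 → 1.86% ÷ 40.1% × 2232 mL = 103.53 mL
magnesium chloride: C1V1 = C2V2 → 17.6 mM × 2232 mL ÷ 2000 mM = 19.64 mL
calcium chloride: dilute stock: 7.63 mM × 2232 mL ÷ 614 mM = 27.74 mL
copper sulfate pentahydrate: 13.8 mg/L × 2.232 L = 30.80 mg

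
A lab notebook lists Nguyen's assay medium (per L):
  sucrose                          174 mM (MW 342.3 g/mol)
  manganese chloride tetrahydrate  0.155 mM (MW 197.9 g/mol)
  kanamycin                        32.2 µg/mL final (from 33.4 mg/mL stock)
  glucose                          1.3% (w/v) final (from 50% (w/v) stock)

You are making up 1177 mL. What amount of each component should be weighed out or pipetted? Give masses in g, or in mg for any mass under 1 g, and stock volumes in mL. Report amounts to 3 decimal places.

sucrose 70.102 g; manganese chloride tetrahydrate 36.104 mg; kanamycin 1.135 mL; glucose 30.602 mL

Target volume = 1177 mL = 1.177 L.
sucrose: 174 mmol/L × 342.3 g/mol × 1.177 L ÷ 1000 = 70.102 g
manganese chloride tetrahydrate: 0.155 mmol/L × 197.9 mg/mmol × 1.177 L = 36.104 mg
kanamycin: C1V1 = C2V2 → 32.2 µg/mL × 1177 mL ÷ 33400 µg/mL = 1.135 mL
glucose: dilute stock: 1.3% ÷ 50% × 1177 mL = 30.602 mL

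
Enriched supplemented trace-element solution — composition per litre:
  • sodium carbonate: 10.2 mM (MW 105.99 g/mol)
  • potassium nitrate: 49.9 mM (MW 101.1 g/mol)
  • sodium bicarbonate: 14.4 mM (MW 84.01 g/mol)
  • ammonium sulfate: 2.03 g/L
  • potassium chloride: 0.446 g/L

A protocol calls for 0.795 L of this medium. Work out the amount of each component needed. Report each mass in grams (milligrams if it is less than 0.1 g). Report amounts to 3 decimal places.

Scale factor relative to 1 L: 0.795.
sodium carbonate: 10.2 mmol/L × 105.99 g/mol × 0.795 L ÷ 1000 = 0.859 g
potassium nitrate: 49.9 mmol/L × 101.1 g/mol × 0.795 L ÷ 1000 = 4.011 g
sodium bicarbonate: 14.4 mmol/L × 84.01 g/mol × 0.795 L ÷ 1000 = 0.962 g
ammonium sulfate: 2.03 g/L × 0.795 L = 1.614 g
potassium chloride: 0.446 g/L × 0.795 L = 0.355 g

sodium carbonate 0.859 g; potassium nitrate 4.011 g; sodium bicarbonate 0.962 g; ammonium sulfate 1.614 g; potassium chloride 0.355 g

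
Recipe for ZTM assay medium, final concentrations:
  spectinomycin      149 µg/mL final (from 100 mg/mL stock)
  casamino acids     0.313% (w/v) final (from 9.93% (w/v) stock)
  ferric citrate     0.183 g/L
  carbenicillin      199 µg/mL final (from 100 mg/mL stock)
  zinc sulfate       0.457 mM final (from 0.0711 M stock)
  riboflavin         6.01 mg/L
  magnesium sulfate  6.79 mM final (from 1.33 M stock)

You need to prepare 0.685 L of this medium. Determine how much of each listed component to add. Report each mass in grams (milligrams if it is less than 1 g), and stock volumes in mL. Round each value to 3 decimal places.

Scale factor relative to 1 L: 0.685.
spectinomycin: V = C2·V2/C1 = 149 µg/mL × 685 mL ÷ 100000 µg/mL = 1.021 mL
casamino acids: dilute stock: 0.313% ÷ 9.93% × 685 mL = 21.592 mL
ferric citrate: 0.183 g/L × 0.685 L = 0.125355 g = 125.355 mg
carbenicillin: C1V1 = C2V2 → 199 µg/mL × 685 mL ÷ 100000 µg/mL = 1.363 mL
zinc sulfate: V = C2·V2/C1 = 0.457 mM × 685 mL ÷ 71.1 mM = 4.403 mL
riboflavin: 6.01 mg/L × 0.685 L = 4.117 mg
magnesium sulfate: V = C2·V2/C1 = 6.79 mM × 685 mL ÷ 1330 mM = 3.497 mL

spectinomycin 1.021 mL; casamino acids 21.592 mL; ferric citrate 125.355 mg; carbenicillin 1.363 mL; zinc sulfate 4.403 mL; riboflavin 4.117 mg; magnesium sulfate 3.497 mL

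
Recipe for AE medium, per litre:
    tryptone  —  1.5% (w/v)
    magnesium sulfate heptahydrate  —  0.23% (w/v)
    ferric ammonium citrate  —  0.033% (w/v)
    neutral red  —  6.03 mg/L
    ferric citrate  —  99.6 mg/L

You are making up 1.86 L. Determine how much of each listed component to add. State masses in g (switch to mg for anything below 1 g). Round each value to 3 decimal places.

Working volume: 1.86 L.
tryptone: 1.5 g per 100 mL × 1860 mL ÷ 100 = 27.900 g
magnesium sulfate heptahydrate: 0.23% w/v = 2.3 g/L → 2.3 × 1.86 L = 4.278 g
ferric ammonium citrate: 0.033% w/v = 0.33 g/L → 0.33 × 1.86 L = 0.6138 g = 613.800 mg
neutral red: 6.03 mg/L × 1.86 L = 11.216 mg
ferric citrate: 99.6 mg/L × 1.86 L = 185.256 mg

tryptone 27.900 g; magnesium sulfate heptahydrate 4.278 g; ferric ammonium citrate 613.800 mg; neutral red 11.216 mg; ferric citrate 185.256 mg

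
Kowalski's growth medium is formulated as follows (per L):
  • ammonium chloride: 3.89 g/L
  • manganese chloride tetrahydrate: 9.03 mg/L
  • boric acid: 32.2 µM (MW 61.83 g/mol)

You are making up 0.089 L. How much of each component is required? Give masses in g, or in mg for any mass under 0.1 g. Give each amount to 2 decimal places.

Scale factor relative to 1 L: 0.089.
ammonium chloride: 3.89 g/L × 0.089 L = 0.35 g
manganese chloride tetrahydrate: 9.03 mg/L × 0.089 L = 0.80 mg
boric acid: 32.2 µmol/L × 61.83 g/mol × 0.089 L ÷ 1000 = 0.18 mg

ammonium chloride 0.35 g; manganese chloride tetrahydrate 0.80 mg; boric acid 0.18 mg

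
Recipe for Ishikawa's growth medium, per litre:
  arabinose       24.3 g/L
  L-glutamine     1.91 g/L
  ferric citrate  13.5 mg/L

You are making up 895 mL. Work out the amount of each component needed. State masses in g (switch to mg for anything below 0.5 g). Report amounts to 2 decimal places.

arabinose 21.75 g; L-glutamine 1.71 g; ferric citrate 12.08 mg

Working volume: 895 mL = 0.895 L.
arabinose: 24.3 g/L × 0.895 L = 21.75 g
L-glutamine: 1.91 g/L × 0.895 L = 1.71 g
ferric citrate: 13.5 mg/L × 0.895 L = 12.08 mg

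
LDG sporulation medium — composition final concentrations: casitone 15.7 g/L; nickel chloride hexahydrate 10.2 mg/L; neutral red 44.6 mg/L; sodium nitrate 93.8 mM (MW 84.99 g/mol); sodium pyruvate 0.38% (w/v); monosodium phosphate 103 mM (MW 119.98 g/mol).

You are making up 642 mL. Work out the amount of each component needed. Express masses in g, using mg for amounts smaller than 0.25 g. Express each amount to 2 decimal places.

casitone 10.08 g; nickel chloride hexahydrate 6.55 mg; neutral red 28.63 mg; sodium nitrate 5.12 g; sodium pyruvate 2.44 g; monosodium phosphate 7.93 g

Working volume: 642 mL = 0.642 L.
casitone: 15.7 g/L × 0.642 L = 10.08 g
nickel chloride hexahydrate: 10.2 mg/L × 0.642 L = 6.55 mg
neutral red: 44.6 mg/L × 0.642 L = 28.63 mg
sodium nitrate: 93.8 mmol/L × 84.99 g/mol × 0.642 L ÷ 1000 = 5.12 g
sodium pyruvate: 0.38% w/v = 3.8 g/L → 3.8 × 0.642 L = 2.44 g
monosodium phosphate: 103 mmol/L × 119.98 g/mol × 0.642 L ÷ 1000 = 7.93 g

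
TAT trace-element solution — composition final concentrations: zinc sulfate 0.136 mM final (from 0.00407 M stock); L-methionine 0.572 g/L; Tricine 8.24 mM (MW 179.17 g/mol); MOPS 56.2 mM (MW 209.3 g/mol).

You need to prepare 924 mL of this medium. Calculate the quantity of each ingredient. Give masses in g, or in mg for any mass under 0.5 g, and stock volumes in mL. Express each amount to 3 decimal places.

Scale factor relative to 1 L: 0.924.
zinc sulfate: V = C2·V2/C1 = 0.136 mM × 924 mL ÷ 4.07 mM = 30.876 mL
L-methionine: 0.572 g/L × 0.924 L = 0.529 g
Tricine: 8.24 mmol/L × 179.17 g/mol × 0.924 L ÷ 1000 = 1.364 g
MOPS: 56.2 mmol/L × 209.3 g/mol × 0.924 L ÷ 1000 = 10.869 g

zinc sulfate 30.876 mL; L-methionine 0.529 g; Tricine 1.364 g; MOPS 10.869 g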